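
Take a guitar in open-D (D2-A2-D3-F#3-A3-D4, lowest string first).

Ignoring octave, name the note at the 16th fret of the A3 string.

A3 is MIDI 57. Adding 16 gives 73; 73 mod 12 = 1, i.e. C#.

C#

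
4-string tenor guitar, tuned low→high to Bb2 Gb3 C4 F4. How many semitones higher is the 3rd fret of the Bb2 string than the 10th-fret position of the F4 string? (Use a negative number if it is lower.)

-26 semitones

Bb2 at fret 3 → Db3 (MIDI 49); F4 at fret 10 → Eb5 (MIDI 75).
49 − 75 = -26, so the two pitches are 26 semitones apart.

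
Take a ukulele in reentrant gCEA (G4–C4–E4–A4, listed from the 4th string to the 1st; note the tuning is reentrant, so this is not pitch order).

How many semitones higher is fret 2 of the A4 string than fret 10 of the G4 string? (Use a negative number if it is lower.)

-6 semitones

A4 at fret 2 → B4 (MIDI 71); G4 at fret 10 → F5 (MIDI 77).
71 − 77 = -6, so the two pitches are 6 semitones apart.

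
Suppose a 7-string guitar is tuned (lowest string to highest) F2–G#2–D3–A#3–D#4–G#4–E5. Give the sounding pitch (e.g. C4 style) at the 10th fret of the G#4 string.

Each fret is one semitone, so G#4 + 10 = F#5.

F#5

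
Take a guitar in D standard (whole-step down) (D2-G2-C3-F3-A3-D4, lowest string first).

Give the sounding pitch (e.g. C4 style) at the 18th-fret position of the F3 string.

B4

Each fret is one semitone, so F3 + 18 = B4.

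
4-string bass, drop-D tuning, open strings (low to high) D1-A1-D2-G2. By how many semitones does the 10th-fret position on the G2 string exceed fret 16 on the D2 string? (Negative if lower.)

G2 at fret 10 → F3 (MIDI 53); D2 at fret 16 → F#3 (MIDI 54).
53 − 54 = -1, so the two pitches are 1 semitone apart.

-1 semitone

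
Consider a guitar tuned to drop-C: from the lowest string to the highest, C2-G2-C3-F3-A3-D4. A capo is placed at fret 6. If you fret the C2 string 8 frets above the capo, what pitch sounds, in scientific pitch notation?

The capo raises the open C2 by 6 semitones to F♯2; fretting 8 more gives C2 + 6 + 8 = C2 + 14 semitones = D3.

D3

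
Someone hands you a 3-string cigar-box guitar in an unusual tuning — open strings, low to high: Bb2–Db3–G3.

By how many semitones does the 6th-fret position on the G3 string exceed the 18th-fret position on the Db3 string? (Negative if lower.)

-6 semitones

G3 at fret 6 → Db4 (MIDI 61); Db3 at fret 18 → G4 (MIDI 67).
61 − 67 = -6, so the two pitches are 6 semitones apart.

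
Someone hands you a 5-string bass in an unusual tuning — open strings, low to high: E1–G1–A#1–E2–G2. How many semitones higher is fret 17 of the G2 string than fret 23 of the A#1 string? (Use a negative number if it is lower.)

G2 at fret 17 → C4 (MIDI 60); A#1 at fret 23 → A3 (MIDI 57).
60 − 57 = 3, so the two pitches are 3 semitones apart.

3 semitones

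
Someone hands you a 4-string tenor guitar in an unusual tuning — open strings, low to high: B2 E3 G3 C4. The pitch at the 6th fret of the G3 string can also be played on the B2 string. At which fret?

14

Fret 6 on G3 is MIDI 55 + 6 = 61 (C♯4). On the B2 string (open MIDI 47), that pitch is 61 − 47 = fret 14.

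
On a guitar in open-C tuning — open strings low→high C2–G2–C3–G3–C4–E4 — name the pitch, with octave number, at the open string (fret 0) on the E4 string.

E4

Fret 0 is the open string itself, so the pitch is just E4.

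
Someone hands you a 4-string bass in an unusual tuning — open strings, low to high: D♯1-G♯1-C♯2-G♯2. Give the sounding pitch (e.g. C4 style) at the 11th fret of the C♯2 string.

C3

Each fret is one semitone, so C♯2 + 11 = C3.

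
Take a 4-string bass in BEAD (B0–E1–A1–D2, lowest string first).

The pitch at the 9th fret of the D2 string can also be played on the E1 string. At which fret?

Fret 9 on D2 is MIDI 38 + 9 = 47 (B2). On the E1 string (open MIDI 28), that pitch is 47 − 28 = fret 19.

19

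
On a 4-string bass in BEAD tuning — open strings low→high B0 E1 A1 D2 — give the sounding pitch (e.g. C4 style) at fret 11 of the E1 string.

D#2

The open E1 string plus 11 semitones: E–F–F#–G–…–C#–D–D#.
The walk passes from B into C once, so the octave number goes from 1 to 2.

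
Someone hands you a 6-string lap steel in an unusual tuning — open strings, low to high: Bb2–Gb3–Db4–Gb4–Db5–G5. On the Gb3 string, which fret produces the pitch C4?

C4 is 6 semitones above the open Gb3 (Gb–G–Ab–A–Bb–B–C), so it sits at fret 6.

6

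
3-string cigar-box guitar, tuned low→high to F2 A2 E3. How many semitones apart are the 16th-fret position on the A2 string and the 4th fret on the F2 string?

16 semitones

A2 at fret 16 → C#4 (MIDI 61); F2 at fret 4 → A2 (MIDI 45).
61 − 45 = 16, so the two pitches are 16 semitones apart, with C#4 the higher.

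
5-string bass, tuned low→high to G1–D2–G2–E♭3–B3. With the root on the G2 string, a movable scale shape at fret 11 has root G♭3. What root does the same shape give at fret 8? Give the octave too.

E♭3

Moving from fret 11 to fret 8 shifts the root by -3 semitones.
G♭3 down 3 semitones is E♭3.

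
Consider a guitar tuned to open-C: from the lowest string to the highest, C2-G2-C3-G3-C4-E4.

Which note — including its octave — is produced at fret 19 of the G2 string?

The open G2 string plus 19 semitones: G–G#–A–A#–…–C–C#–D.
The walk passes from B into C 2 times, so the octave number goes from 2 to 4.

D4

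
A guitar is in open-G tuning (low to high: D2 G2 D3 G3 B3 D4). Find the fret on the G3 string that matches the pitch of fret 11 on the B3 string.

15

Fret 11 on B3 is MIDI 59 + 11 = 70 (A♯4). On the G3 string (open MIDI 55), that pitch is 70 − 55 = fret 15.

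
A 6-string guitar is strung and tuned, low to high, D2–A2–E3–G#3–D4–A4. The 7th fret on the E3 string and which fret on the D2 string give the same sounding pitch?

Fret 7 on E3 is MIDI 52 + 7 = 59 (B3). On the D2 string (open MIDI 38), that pitch is 59 − 38 = fret 21.

21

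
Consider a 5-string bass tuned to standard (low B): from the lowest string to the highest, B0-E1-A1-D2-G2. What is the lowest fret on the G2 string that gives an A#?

From G2, count semitones up the chromatic scale until reaching A#: G–G#–A–A# — 3 steps.

3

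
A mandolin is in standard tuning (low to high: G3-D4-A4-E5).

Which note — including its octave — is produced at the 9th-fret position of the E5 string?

E5 is MIDI 76. Adding 9 gives 85, which is C♯6.

C♯6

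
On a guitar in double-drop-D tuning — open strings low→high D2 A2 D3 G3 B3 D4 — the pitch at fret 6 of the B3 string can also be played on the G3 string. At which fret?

B3 at fret 6 is B3 + 6 semitones = F4.
The open G3 string is 4 semitones below the open B3, so the same pitch on the G3 string lies at fret 6 + 4 = 10.

10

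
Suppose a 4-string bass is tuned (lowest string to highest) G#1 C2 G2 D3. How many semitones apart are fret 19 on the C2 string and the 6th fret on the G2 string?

6 semitones

C2 at fret 19 → G3 (MIDI 55); G2 at fret 6 → C#3 (MIDI 49).
55 − 49 = 6, so the two pitches are 6 semitones apart, with G3 the higher.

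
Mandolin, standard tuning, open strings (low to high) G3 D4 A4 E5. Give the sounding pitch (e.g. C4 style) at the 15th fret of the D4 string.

The open D4 string plus 15 semitones: D–D#–E–F–…–D#–E–F.
The walk passes from B into C once, so the octave number goes from 4 to 5.

F5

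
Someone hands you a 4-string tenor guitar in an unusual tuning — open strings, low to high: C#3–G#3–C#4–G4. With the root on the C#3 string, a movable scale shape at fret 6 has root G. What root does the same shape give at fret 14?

Moving from fret 6 to fret 14 shifts the root by 8 semitones.
G up 8 semitones is D#.

D#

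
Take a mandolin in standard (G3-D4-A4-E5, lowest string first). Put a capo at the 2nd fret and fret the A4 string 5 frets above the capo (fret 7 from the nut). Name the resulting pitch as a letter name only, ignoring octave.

E

The capo raises the open A4 by 2 semitones to B4; fretting 5 more gives A4 + 2 + 5 = A4 + 7 semitones, landing on E.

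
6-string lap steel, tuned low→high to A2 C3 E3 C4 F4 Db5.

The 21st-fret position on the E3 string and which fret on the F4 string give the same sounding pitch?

Fret 21 on E3 is MIDI 52 + 21 = 73 (Db5). On the F4 string (open MIDI 65), that pitch is 73 − 65 = fret 8.

8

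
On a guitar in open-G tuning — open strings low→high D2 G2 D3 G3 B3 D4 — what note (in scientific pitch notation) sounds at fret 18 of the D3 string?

D3 is MIDI 50. Adding 18 gives 68, which is G#4.

G#4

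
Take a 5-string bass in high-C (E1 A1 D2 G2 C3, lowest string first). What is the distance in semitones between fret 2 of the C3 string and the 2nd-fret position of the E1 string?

C3 at fret 2 → D3 (MIDI 50); E1 at fret 2 → F♯1 (MIDI 30).
50 − 30 = 20, so the two pitches are 20 semitones apart, with D3 the higher.

20 semitones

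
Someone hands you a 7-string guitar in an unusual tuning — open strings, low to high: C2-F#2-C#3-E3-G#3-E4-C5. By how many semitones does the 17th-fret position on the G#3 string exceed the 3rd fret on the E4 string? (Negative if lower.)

G#3 at fret 17 → C#5 (MIDI 73); E4 at fret 3 → G4 (MIDI 67).
73 − 67 = 6, so the two pitches are 6 semitones apart.

6 semitones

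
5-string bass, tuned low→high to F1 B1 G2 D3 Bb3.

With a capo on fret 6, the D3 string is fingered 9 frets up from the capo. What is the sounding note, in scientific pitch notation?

F4

The capo raises the open D3 by 6 semitones to Ab3; fretting 9 more gives D3 + 6 + 9 = D3 + 15 semitones = F4.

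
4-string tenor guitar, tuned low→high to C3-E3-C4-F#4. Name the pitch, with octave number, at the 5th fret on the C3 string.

F3

Each fret is one semitone, so C3 + 5 = F3.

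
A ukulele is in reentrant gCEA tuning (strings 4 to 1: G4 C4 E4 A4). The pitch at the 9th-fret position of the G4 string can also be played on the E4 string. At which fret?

G4 at fret 9 is G4 + 9 semitones = E5.
The open E4 string is 3 semitones below the open G4, so the same pitch on the E4 string lies at fret 9 + 3 = 12.

12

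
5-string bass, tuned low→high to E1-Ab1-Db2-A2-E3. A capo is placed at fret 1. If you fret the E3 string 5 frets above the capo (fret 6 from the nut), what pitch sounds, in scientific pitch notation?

The capo raises the open E3 by 1 semitone to F3; fretting 5 more gives E3 + 1 + 5 = E3 + 6 semitones = Bb3.

Bb3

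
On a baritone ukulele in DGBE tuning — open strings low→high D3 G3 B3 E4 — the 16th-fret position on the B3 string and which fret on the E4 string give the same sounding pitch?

Fret 16 on B3 is MIDI 59 + 16 = 75 (D#5). On the E4 string (open MIDI 64), that pitch is 75 − 64 = fret 11.

11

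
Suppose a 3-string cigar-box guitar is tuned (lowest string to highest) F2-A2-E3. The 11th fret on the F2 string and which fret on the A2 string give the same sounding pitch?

F2 at fret 11 is F2 + 11 semitones = E3.
The open A2 string is 4 semitones above the open F2, so the same pitch on the A2 string lies at fret 11 − 4 = 7.

7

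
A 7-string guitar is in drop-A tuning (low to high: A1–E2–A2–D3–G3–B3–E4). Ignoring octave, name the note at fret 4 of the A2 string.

Each fret is one semitone, so A2 + 4 = C#.
(Equivalently spelled Db.)

C#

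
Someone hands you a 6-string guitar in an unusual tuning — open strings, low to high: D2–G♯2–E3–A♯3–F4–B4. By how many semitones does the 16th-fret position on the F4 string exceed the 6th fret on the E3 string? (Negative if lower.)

23 semitones

F4 at fret 16 → A5 (MIDI 81); E3 at fret 6 → A♯3 (MIDI 58).
81 − 58 = 23, so the two pitches are 23 semitones apart.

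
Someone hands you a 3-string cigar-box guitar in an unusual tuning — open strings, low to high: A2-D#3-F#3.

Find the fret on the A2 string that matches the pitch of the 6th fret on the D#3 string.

12

D#3 at fret 6 is D#3 + 6 semitones = A3.
The open A2 string is 6 semitones below the open D#3, so the same pitch on the A2 string lies at fret 6 + 6 = 12.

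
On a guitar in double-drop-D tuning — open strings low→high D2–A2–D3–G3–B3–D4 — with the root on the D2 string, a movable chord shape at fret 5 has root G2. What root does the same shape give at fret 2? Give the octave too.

E2

Moving from fret 5 to fret 2 shifts the root by -3 semitones.
G2 down 3 semitones is E2.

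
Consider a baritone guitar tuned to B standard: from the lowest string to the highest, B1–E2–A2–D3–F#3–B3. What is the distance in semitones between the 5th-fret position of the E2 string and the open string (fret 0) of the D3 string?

5 semitones

E2 at fret 5 → A2 (MIDI 45); D3 at fret 0 → D3 (MIDI 50).
45 − 50 = -5, so the two pitches are 5 semitones apart, with D3 the higher.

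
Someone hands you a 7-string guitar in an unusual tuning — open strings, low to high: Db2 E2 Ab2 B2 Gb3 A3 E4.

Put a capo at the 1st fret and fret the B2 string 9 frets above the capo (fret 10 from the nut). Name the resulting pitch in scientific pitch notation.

The capo raises the open B2 by 1 semitone to C3; fretting 9 more gives B2 + 1 + 9 = B2 + 10 semitones = A3.

A3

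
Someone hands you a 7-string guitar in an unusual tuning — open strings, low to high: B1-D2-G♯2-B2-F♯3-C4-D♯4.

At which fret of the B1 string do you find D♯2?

4

D♯2 is 4 semitones above the open B1 (B–C–C#–D–D#), so it sits at fret 4.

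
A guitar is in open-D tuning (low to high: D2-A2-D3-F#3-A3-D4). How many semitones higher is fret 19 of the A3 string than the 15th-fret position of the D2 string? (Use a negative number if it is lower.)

A3 at fret 19 → E5 (MIDI 76); D2 at fret 15 → F3 (MIDI 53).
76 − 53 = 23, so the two pitches are 23 semitones apart.

23 semitones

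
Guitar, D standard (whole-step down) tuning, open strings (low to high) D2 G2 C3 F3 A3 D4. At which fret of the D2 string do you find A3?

19

A3 is 19 semitones above the open D2 (D–D#–E–F–…–G–G#–A), so it sits at fret 19.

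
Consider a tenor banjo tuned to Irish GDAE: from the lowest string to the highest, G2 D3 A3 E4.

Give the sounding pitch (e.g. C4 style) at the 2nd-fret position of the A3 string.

A3 is MIDI 57. Adding 2 gives 59, which is B3.

B3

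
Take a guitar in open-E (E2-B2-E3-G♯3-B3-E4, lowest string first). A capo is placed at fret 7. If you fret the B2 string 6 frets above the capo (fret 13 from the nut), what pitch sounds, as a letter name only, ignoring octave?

The capo raises the open B2 by 7 semitones to F♯3; fretting 6 more gives B2 + 7 + 6 = B2 + 13 semitones, landing on C.

C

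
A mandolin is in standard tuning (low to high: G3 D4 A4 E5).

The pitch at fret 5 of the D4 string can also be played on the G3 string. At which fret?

12

D4 at fret 5 is D4 + 5 semitones = G4.
The open G3 string is 7 semitones below the open D4, so the same pitch on the G3 string lies at fret 5 + 7 = 12.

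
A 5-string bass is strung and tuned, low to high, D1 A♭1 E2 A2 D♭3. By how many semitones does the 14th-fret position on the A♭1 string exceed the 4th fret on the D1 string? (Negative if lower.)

A♭1 at fret 14 → B♭2 (MIDI 46); D1 at fret 4 → G♭1 (MIDI 30).
46 − 30 = 16, so the two pitches are 16 semitones apart.

16 semitones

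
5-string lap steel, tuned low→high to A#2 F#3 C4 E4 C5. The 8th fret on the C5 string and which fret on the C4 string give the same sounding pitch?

Fret 8 on C5 is MIDI 72 + 8 = 80 (G#5). On the C4 string (open MIDI 60), that pitch is 80 − 60 = fret 20.

20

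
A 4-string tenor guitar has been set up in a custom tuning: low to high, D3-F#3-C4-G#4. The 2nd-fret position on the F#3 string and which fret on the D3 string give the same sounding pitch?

6

F#3 at fret 2 is F#3 + 2 semitones = G#3.
The open D3 string is 4 semitones below the open F#3, so the same pitch on the D3 string lies at fret 2 + 4 = 6.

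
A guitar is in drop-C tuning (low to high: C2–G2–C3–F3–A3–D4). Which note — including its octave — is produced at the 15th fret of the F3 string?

G#4

The open F3 string plus 15 semitones: F–F#–G–G#–…–F#–G–G#.
The walk passes from B into C once, so the octave number goes from 3 to 4.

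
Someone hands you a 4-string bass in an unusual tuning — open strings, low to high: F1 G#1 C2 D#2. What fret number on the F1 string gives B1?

6

B1 is 6 semitones above the open F1 (F–F#–G–G#–A–A#–B), so it sits at fret 6.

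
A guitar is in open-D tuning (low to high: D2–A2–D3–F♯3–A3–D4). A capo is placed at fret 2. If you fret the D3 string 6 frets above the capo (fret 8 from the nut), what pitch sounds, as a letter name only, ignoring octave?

The capo raises the open D3 by 2 semitones to E3; fretting 6 more gives D3 + 2 + 6 = D3 + 8 semitones, landing on A♯.
(Also written B♭.)

A♯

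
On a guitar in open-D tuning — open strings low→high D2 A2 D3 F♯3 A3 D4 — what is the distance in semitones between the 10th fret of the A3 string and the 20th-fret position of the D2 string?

A3 at fret 10 → G4 (MIDI 67); D2 at fret 20 → A♯3 (MIDI 58).
67 − 58 = 9, so the two pitches are 9 semitones apart, with G4 the higher.

9 semitones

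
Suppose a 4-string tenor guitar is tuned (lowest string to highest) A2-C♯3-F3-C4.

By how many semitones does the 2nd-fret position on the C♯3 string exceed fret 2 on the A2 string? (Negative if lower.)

C♯3 at fret 2 → D♯3 (MIDI 51); A2 at fret 2 → B2 (MIDI 47).
51 − 47 = 4, so the two pitches are 4 semitones apart.

4 semitones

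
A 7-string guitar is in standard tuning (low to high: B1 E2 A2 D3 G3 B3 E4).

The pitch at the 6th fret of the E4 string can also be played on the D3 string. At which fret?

20

Fret 6 on E4 is MIDI 64 + 6 = 70 (A#4). On the D3 string (open MIDI 50), that pitch is 70 − 50 = fret 20.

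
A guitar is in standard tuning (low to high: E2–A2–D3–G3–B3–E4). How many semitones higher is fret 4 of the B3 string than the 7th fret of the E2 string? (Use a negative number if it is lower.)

16 semitones

B3 at fret 4 → D#4 (MIDI 63); E2 at fret 7 → B2 (MIDI 47).
63 − 47 = 16, so the two pitches are 16 semitones apart.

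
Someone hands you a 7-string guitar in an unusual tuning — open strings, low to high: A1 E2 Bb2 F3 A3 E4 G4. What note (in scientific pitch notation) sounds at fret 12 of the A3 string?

A4

Each fret is one semitone, so A3 + 12 = A4.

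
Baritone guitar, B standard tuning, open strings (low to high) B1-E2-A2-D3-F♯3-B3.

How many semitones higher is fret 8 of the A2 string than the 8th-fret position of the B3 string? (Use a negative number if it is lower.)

-14 semitones

A2 at fret 8 → F3 (MIDI 53); B3 at fret 8 → G4 (MIDI 67).
53 − 67 = -14, so the two pitches are 14 semitones apart.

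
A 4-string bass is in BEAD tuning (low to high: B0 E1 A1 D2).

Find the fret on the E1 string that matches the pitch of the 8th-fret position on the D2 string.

18

D2 at fret 8 is D2 + 8 semitones = A#2.
The open E1 string is 10 semitones below the open D2, so the same pitch on the E1 string lies at fret 8 + 10 = 18.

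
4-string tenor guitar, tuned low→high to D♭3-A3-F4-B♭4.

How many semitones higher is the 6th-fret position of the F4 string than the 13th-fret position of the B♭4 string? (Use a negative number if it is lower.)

F4 at fret 6 → B4 (MIDI 71); B♭4 at fret 13 → B5 (MIDI 83).
71 − 83 = -12, so the two pitches are 12 semitones apart.

-12 semitones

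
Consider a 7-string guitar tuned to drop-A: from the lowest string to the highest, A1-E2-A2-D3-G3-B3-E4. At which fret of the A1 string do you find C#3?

C#3 is 16 semitones above the open A1 (A–A#–B–C–…–B–C–C#), so it sits at fret 16.

16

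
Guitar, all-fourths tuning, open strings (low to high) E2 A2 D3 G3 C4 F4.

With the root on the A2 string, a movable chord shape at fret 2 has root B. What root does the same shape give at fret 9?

F#

Moving from fret 2 to fret 9 shifts the root by 7 semitones.
B up 7 semitones is F#.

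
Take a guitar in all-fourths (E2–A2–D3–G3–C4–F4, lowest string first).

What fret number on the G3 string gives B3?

4

B3 is 4 semitones above the open G3 (G–G#–A–A#–B), so it sits at fret 4.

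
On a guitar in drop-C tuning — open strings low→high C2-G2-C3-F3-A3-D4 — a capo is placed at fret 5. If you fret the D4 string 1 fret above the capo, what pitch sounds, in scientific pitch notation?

The capo raises the open D4 by 5 semitones to G4; fretting 1 more gives D4 + 5 + 1 = D4 + 6 semitones = G#4.

G#4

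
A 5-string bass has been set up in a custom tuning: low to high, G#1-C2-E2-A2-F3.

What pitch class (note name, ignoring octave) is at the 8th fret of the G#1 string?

G#1 is MIDI 32. Adding 8 gives 40; 40 mod 12 = 4, i.e. E.

E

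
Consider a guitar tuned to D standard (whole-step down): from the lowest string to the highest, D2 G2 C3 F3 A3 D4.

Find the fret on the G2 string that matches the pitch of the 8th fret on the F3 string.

Fret 8 on F3 is MIDI 53 + 8 = 61 (C#4). On the G2 string (open MIDI 43), that pitch is 61 − 43 = fret 18.

18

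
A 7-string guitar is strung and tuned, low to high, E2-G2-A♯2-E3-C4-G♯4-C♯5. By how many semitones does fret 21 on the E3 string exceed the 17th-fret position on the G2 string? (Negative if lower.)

E3 at fret 21 → C♯5 (MIDI 73); G2 at fret 17 → C4 (MIDI 60).
73 − 60 = 13, so the two pitches are 13 semitones apart.

13 semitones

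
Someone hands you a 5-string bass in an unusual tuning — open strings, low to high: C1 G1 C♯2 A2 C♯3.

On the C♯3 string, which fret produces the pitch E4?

15

E4 is 15 semitones above the open C♯3 (C#–D–D#–E–…–D–D#–E), so it sits at fret 15.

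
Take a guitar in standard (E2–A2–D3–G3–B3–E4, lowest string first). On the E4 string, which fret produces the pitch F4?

1

F4 is 1 semitone above the open E4 (E–F), so it sits at fret 1.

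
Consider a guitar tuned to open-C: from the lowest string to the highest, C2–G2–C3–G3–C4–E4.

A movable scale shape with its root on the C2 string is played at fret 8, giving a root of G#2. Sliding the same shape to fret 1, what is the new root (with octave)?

Moving from fret 8 to fret 1 shifts the root by -7 semitones.
G#2 down 7 semitones is C#2.

C#2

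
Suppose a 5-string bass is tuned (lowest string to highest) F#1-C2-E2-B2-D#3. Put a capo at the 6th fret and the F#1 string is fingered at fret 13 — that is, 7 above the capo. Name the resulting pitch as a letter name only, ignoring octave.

G

The capo raises the open F#1 by 6 semitones to C2; fretting 7 more gives F#1 + 6 + 7 = F#1 + 13 semitones, landing on G.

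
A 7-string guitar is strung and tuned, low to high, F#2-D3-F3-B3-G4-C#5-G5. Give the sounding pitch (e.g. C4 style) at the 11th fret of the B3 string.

Each fret is one semitone, so B3 + 11 = A#4.

A#4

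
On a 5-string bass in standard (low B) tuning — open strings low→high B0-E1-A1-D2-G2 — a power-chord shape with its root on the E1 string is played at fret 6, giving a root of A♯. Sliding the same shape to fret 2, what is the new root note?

F♯

Moving from fret 6 to fret 2 shifts the root by -4 semitones.
A♯ down 4 semitones is F♯.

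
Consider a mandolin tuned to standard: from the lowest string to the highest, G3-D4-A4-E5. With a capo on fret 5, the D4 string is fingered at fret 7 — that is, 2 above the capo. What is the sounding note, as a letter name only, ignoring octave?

The capo raises the open D4 by 5 semitones to G4; fretting 2 more gives D4 + 5 + 2 = D4 + 7 semitones, landing on A.

A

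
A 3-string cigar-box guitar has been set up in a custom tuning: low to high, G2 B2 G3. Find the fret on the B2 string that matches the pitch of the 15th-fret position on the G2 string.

11

G2 at fret 15 is G2 + 15 semitones = A#3.
The open B2 string is 4 semitones above the open G2, so the same pitch on the B2 string lies at fret 15 − 4 = 11.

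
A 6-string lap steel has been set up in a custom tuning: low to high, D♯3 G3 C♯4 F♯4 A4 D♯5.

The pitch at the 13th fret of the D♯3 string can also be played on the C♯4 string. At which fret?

3

D♯3 at fret 13 is D♯3 + 13 semitones = E4.
The open C♯4 string is 10 semitones above the open D♯3, so the same pitch on the C♯4 string lies at fret 13 − 10 = 3.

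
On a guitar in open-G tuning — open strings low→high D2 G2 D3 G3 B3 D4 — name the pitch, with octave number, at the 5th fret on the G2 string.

C3

G2 is MIDI 43. Adding 5 gives 48, which is C3.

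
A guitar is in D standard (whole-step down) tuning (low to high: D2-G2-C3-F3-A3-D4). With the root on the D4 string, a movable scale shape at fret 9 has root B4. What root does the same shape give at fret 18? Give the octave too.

G#5

Moving from fret 9 to fret 18 shifts the root by 9 semitones.
B4 up 9 semitones is G#5.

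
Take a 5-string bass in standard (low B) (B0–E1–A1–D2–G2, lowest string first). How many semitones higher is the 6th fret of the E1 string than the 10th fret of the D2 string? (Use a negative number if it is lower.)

E1 at fret 6 → A♯1 (MIDI 34); D2 at fret 10 → C3 (MIDI 48).
34 − 48 = -14, so the two pitches are 14 semitones apart.

-14 semitones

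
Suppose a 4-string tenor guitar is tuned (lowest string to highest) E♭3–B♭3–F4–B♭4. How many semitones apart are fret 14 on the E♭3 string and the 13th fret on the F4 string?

13 semitones

E♭3 at fret 14 → F4 (MIDI 65); F4 at fret 13 → G♭5 (MIDI 78).
65 − 78 = -13, so the two pitches are 13 semitones apart, with G♭5 the higher.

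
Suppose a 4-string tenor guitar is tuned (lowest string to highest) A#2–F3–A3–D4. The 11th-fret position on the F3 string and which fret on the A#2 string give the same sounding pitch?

18

Fret 11 on F3 is MIDI 53 + 11 = 64 (E4). On the A#2 string (open MIDI 46), that pitch is 64 − 46 = fret 18.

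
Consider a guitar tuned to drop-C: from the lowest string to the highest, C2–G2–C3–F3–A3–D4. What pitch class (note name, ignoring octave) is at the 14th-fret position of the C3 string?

Each fret is one semitone, so C3 + 14 = D.

D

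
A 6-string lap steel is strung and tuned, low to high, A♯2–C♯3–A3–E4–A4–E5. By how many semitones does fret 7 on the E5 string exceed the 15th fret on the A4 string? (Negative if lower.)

E5 at fret 7 → B5 (MIDI 83); A4 at fret 15 → C6 (MIDI 84).
83 − 84 = -1, so the two pitches are 1 semitone apart.

-1 semitone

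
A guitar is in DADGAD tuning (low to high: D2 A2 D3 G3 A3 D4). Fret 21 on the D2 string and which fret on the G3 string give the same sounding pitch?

4

Fret 21 on D2 is MIDI 38 + 21 = 59 (B3). On the G3 string (open MIDI 55), that pitch is 59 − 55 = fret 4.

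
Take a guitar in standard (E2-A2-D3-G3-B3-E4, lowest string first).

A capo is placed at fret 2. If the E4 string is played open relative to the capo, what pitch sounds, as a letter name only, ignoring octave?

F#

The capo raises the open E4 by 2 semitones to F#4; fretting 0 more gives E4 + 2 + 0 = E4 + 2 semitones, landing on F#.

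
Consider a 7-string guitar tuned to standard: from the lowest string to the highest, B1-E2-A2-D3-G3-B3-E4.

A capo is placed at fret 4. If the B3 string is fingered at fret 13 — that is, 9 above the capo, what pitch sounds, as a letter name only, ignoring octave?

The capo raises the open B3 by 4 semitones to D♯4; fretting 9 more gives B3 + 4 + 9 = B3 + 13 semitones, landing on C.

C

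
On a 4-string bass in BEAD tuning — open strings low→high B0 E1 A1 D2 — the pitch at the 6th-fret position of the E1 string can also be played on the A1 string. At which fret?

1

E1 at fret 6 is E1 + 6 semitones = A♯1.
The open A1 string is 5 semitones above the open E1, so the same pitch on the A1 string lies at fret 6 − 5 = 1.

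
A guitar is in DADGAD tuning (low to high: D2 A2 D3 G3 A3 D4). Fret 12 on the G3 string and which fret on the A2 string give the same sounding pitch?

22

Fret 12 on G3 is MIDI 55 + 12 = 67 (G4). On the A2 string (open MIDI 45), that pitch is 67 − 45 = fret 22.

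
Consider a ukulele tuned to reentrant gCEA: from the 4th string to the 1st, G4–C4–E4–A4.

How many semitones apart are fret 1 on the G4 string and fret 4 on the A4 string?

G4 at fret 1 → G#4 (MIDI 68); A4 at fret 4 → C#5 (MIDI 73).
68 − 73 = -5, so the two pitches are 5 semitones apart, with C#5 the higher.

5 semitones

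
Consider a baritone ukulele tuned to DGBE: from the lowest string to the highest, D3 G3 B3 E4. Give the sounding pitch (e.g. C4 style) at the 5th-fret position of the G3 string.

G3 is MIDI 55. Adding 5 gives 60, which is C4.

C4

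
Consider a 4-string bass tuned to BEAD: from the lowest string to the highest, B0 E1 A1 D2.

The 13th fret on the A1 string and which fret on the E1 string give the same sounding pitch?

18

Fret 13 on A1 is MIDI 33 + 13 = 46 (A#2). On the E1 string (open MIDI 28), that pitch is 46 − 28 = fret 18.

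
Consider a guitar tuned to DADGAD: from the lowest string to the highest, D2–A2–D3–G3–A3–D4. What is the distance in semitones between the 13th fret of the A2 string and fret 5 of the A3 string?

A2 at fret 13 → A♯3 (MIDI 58); A3 at fret 5 → D4 (MIDI 62).
58 − 62 = -4, so the two pitches are 4 semitones apart, with D4 the higher.

4 semitones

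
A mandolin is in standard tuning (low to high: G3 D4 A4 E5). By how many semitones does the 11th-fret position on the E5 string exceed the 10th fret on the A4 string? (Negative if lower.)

8 semitones

E5 at fret 11 → D#6 (MIDI 87); A4 at fret 10 → G5 (MIDI 79).
87 − 79 = 8, so the two pitches are 8 semitones apart.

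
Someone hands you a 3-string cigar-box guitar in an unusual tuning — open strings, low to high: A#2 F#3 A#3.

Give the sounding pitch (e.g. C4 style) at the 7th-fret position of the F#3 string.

The open F#3 string plus 7 semitones: F#–G–G#–A–A#–B–C–C#.
The walk passes from B into C once, so the octave number goes from 3 to 4.
(Equivalently spelled Db4.)

C#4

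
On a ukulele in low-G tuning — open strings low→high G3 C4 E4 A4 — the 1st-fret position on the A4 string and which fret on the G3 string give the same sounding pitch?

Fret 1 on A4 is MIDI 69 + 1 = 70 (A#4). On the G3 string (open MIDI 55), that pitch is 70 − 55 = fret 15.

15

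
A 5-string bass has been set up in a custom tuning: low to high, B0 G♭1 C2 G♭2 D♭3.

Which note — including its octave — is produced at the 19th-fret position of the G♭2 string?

Each fret is one semitone, so G♭2 + 19 = D♭4.

D♭4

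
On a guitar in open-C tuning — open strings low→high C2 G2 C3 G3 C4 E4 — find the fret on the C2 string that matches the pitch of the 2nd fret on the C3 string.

14

C3 at fret 2 is C3 + 2 semitones = D3.
The open C2 string is 12 semitones below the open C3, so the same pitch on the C2 string lies at fret 2 + 12 = 14.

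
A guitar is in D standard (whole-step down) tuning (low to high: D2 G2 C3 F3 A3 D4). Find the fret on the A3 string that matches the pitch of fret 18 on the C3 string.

9

C3 at fret 18 is C3 + 18 semitones = F♯4.
The open A3 string is 9 semitones above the open C3, so the same pitch on the A3 string lies at fret 18 − 9 = 9.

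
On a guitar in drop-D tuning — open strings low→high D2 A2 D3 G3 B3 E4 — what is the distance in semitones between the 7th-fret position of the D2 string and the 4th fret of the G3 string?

D2 at fret 7 → A2 (MIDI 45); G3 at fret 4 → B3 (MIDI 59).
45 − 59 = -14, so the two pitches are 14 semitones apart, with B3 the higher.

14 semitones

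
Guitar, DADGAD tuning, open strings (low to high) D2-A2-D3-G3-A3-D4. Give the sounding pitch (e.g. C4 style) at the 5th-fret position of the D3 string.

G3

Each fret is one semitone, so D3 + 5 = G3.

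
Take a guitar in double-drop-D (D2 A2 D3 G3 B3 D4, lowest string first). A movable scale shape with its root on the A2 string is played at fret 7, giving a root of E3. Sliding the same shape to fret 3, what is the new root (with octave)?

C3

Moving from fret 7 to fret 3 shifts the root by -4 semitones.
E3 down 4 semitones is C3.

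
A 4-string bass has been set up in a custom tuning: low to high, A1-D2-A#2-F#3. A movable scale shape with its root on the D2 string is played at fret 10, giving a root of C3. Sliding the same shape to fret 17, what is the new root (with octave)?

Moving from fret 10 to fret 17 shifts the root by 7 semitones.
C3 up 7 semitones is G3.

G3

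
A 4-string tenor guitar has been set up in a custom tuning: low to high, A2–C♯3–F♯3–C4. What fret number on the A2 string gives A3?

A3 is 12 semitones above the open A2 (A–A#–B–C–…–G–G#–A), so it sits at fret 12.

12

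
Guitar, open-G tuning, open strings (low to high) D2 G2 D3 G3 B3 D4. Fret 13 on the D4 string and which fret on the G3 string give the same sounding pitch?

D4 at fret 13 is D4 + 13 semitones = D#5.
The open G3 string is 7 semitones below the open D4, so the same pitch on the G3 string lies at fret 13 + 7 = 20.

20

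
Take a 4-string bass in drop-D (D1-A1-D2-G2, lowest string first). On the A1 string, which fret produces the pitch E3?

E3 is 19 semitones above the open A1 (A–A#–B–C–…–D–D#–E), so it sits at fret 19.

19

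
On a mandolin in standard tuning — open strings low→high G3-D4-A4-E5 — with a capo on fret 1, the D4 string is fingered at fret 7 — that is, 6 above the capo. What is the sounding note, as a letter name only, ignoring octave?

The capo raises the open D4 by 1 semitone to D#4; fretting 6 more gives D4 + 1 + 6 = D4 + 7 semitones, landing on A.

A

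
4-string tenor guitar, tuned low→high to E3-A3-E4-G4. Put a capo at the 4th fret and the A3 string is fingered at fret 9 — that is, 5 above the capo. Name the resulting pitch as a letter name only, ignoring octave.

F#

The capo raises the open A3 by 4 semitones to C#4; fretting 5 more gives A3 + 4 + 5 = A3 + 9 semitones, landing on F#.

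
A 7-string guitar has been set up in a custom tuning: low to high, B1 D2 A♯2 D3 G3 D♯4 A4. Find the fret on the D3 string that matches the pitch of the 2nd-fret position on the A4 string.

A4 at fret 2 is A4 + 2 semitones = B4.
The open D3 string is 19 semitones below the open A4, so the same pitch on the D3 string lies at fret 2 + 19 = 21.

21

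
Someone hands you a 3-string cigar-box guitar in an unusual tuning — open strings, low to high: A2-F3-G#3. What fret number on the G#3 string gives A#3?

2

A#3 is 2 semitones above the open G#3 (G#–A–A#), so it sits at fret 2.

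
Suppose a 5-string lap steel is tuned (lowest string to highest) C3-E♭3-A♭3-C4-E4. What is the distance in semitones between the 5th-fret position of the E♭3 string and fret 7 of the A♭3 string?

E♭3 at fret 5 → A♭3 (MIDI 56); A♭3 at fret 7 → E♭4 (MIDI 63).
56 − 63 = -7, so the two pitches are 7 semitones apart, with E♭4 the higher.

7 semitones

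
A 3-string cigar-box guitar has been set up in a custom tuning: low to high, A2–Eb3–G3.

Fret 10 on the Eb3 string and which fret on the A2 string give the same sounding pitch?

16

Fret 10 on Eb3 is MIDI 51 + 10 = 61 (Db4). On the A2 string (open MIDI 45), that pitch is 61 − 45 = fret 16.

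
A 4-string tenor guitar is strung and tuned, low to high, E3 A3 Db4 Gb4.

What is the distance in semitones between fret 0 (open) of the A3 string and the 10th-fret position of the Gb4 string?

19 semitones

A3 at fret 0 → A3 (MIDI 57); Gb4 at fret 10 → E5 (MIDI 76).
57 − 76 = -19, so the two pitches are 19 semitones apart, with E5 the higher.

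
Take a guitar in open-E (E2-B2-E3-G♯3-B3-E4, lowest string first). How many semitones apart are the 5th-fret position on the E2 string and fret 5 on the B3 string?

E2 at fret 5 → A2 (MIDI 45); B3 at fret 5 → E4 (MIDI 64).
45 − 64 = -19, so the two pitches are 19 semitones apart, with E4 the higher.

19 semitones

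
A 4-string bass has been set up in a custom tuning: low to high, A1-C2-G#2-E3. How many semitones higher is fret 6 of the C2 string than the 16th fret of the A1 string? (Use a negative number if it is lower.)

-7 semitones

C2 at fret 6 → F#2 (MIDI 42); A1 at fret 16 → C#3 (MIDI 49).
42 − 49 = -7, so the two pitches are 7 semitones apart.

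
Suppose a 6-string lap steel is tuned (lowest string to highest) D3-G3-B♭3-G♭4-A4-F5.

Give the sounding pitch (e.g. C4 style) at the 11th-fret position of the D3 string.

Each fret is one semitone, so D3 + 11 = D♭4.
(Equivalently spelled C♯4.)

D♭4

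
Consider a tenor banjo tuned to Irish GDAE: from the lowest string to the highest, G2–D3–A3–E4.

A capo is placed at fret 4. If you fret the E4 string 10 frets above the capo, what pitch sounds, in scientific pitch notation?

F#5

The capo raises the open E4 by 4 semitones to G#4; fretting 10 more gives E4 + 4 + 10 = E4 + 14 semitones = F#5.
(Also written Gb.)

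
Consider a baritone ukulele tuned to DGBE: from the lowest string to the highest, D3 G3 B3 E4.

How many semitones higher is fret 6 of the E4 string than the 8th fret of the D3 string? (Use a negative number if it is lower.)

12 semitones

E4 at fret 6 → A♯4 (MIDI 70); D3 at fret 8 → A♯3 (MIDI 58).
70 − 58 = 12, so the two pitches are 12 semitones apart.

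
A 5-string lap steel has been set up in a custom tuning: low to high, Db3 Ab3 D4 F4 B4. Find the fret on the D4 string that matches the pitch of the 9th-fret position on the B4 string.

Fret 9 on B4 is MIDI 71 + 9 = 80 (Ab5). On the D4 string (open MIDI 62), that pitch is 80 − 62 = fret 18.

18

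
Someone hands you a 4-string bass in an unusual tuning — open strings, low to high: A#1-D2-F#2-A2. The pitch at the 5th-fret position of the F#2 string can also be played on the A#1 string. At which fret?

Fret 5 on F#2 is MIDI 42 + 5 = 47 (B2). On the A#1 string (open MIDI 34), that pitch is 47 − 34 = fret 13.

13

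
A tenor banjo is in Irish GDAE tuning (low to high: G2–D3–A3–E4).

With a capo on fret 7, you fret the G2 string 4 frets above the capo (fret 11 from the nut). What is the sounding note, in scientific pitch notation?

The capo raises the open G2 by 7 semitones to D3; fretting 4 more gives G2 + 7 + 4 = G2 + 11 semitones = F♯3.
(Also written G♭.)

F♯3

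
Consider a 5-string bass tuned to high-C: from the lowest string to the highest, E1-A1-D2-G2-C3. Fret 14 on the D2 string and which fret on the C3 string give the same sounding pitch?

4

Fret 14 on D2 is MIDI 38 + 14 = 52 (E3). On the C3 string (open MIDI 48), that pitch is 52 − 48 = fret 4.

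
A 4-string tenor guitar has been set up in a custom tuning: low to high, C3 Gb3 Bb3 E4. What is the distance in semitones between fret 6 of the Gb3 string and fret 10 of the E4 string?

14 semitones

Gb3 at fret 6 → C4 (MIDI 60); E4 at fret 10 → D5 (MIDI 74).
60 − 74 = -14, so the two pitches are 14 semitones apart, with D5 the higher.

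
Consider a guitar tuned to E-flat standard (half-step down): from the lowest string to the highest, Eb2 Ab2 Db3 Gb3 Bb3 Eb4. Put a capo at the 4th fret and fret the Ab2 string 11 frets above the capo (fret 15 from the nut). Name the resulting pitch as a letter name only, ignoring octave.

B

The capo raises the open Ab2 by 4 semitones to C3; fretting 11 more gives Ab2 + 4 + 11 = Ab2 + 15 semitones, landing on B.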